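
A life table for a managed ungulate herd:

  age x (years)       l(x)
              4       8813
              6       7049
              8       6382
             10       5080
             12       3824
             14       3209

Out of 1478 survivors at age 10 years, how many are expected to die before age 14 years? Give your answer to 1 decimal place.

The relevant probability is 1 − 3209/5080 = 0.368307.
Expected number = 1478 × 0.368307 = 544.4.

544.4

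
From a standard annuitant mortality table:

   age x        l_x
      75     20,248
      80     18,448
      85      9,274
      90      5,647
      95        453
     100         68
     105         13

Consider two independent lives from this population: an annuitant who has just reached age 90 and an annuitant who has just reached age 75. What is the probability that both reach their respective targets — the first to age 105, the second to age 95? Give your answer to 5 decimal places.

p₁ = l_105/l_90 = 13/5,647 = 0.002302; p₂ = l_95/l_75 = 453/20,248 = 0.022373.
P(both) = p₁ × p₂ = 0.002302 × 0.022373 = 0.000052.

0.00005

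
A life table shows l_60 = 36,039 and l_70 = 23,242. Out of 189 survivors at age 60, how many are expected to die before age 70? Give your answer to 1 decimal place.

67.1

The relevant probability is 1 − 23,242/36,039 = 0.355088.
Expected number = 189 × 0.355088 = 67.1.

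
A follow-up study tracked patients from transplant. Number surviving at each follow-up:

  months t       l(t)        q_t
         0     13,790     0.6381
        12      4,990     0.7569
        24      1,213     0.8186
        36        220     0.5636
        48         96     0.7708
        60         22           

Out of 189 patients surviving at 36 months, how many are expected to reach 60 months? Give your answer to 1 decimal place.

The relevant probability is 22/220 = 0.100000.
Expected number = 189 × 0.100000 = 18.9.

18.9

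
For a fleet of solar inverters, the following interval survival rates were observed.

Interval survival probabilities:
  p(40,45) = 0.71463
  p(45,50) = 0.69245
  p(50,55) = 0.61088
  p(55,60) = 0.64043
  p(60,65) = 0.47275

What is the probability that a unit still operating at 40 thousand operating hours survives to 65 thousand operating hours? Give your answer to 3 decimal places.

The overall survival probability is 0.71463 × 0.69245 × 0.61088 × 0.64043 × 0.47275.
= 0.091523.

0.092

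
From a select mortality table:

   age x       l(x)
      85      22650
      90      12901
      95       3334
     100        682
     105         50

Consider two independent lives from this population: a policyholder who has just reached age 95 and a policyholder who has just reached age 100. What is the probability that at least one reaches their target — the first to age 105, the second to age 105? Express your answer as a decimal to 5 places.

p₁ = l(105)/l(95) = 50/3334 = 0.014997; p₂ = l(105)/l(100) = 50/682 = 0.073314.
P(at least one) = 1 − (1−p₁)(1−p₂) = 1 − 0.985003 × 0.926686 = 0.087212.

0.08721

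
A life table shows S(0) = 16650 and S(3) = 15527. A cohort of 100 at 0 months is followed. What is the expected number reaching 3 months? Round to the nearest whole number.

The relevant probability is 15527/16650 = 0.932553.
Expected number = 100 × 0.932553 = 93.

93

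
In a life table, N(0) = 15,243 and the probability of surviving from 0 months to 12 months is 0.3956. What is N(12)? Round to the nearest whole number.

N(12) = N(0) × p = 15,243 × 0.3956 = 6030.

6030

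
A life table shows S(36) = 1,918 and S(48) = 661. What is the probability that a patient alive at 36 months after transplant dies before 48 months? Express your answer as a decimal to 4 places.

P(die before 48 | alive at 36) = 1 − S(48)/S(36) = 1 − 661/1,918 = (1,257)/1,918 = 0.655370.

0.6554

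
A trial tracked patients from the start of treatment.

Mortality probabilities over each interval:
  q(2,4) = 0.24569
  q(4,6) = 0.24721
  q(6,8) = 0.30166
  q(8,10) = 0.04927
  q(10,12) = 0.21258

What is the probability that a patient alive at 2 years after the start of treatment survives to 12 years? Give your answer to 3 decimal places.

0.297

The overall survival probability is (1 − 0.24569) × (1 − 0.24721) × (1 − 0.30166) × (1 − 0.04927) × (1 − 0.21258).
= 0.75431 × 0.75279 × 0.69834 × 0.95073 × 0.78742 = 0.296862.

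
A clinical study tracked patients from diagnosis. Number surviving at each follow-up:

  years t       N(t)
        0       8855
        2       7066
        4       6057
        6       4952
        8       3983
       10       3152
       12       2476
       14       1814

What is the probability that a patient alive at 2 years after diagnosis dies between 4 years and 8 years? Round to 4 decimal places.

0.2935

This is the probability of reaching 4 but not 8, conditional on being alive at 2: (N(4) − N(8)) / N(2).
= (6057 − 3983) / 7066 = 2074 / 7066 = 0.293518.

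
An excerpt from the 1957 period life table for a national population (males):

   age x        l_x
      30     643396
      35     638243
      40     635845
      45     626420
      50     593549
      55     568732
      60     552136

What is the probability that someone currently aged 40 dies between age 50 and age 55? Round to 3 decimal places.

0.039

We want 10|5q40 = (l_50 − l_55)/l_40.
This is the probability of reaching 50 but not 55, conditional on being alive at 40: (l_50 − l_55) / l_40.
= (593549 − 568732) / 635845 = 24817 / 635845 = 0.039030.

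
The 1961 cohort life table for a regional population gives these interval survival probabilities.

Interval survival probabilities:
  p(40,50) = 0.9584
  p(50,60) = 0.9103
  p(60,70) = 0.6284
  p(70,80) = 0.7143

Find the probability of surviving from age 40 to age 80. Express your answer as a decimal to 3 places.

Survival from 40 to 80 is the product of surviving each interval: 0.9584 × 0.9103 × 0.6284 × 0.7143.
= 0.391605.

0.392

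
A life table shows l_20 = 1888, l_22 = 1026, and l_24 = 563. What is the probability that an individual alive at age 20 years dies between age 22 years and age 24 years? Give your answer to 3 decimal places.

This is the probability of reaching 22 but not 24, conditional on being alive at 20: (l_22 − l_24) / l_20.
= (1026 − 563) / 1888 = 463 / 1888 = 0.245233.

0.245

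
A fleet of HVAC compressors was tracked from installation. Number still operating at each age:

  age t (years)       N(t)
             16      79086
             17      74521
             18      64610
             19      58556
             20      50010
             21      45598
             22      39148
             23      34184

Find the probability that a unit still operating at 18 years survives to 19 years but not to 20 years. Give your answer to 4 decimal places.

This is the probability of reaching 19 but not 20, conditional on being operational at 18: (N(19) − N(20)) / N(18).
= (58556 − 50010) / 64610 = 8546 / 64610 = 0.132271.

0.1323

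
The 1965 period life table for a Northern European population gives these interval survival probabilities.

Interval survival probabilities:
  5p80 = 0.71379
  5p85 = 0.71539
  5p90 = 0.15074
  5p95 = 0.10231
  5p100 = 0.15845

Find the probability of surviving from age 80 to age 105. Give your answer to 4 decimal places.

0.0012

Chaining the interval survival probabilities: 0.71379 × 0.71539 × 0.15074 × 0.10231 × 0.15845.
= 0.001248.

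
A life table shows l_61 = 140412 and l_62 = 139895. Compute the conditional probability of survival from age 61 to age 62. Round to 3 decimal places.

We want 1p61 = l_62/l_61.
The conditional survival probability is l_62/l_61 = 139895/140412 = 0.996318.

0.996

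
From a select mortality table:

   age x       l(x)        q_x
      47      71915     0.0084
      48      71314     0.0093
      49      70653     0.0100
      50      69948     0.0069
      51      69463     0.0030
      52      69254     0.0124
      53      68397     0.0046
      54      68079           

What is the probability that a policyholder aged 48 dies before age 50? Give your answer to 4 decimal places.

P(die before 50 | alive at 48) = 1 − l(50)/l(48) = 1 − 69948/71314 = (1366)/71314 = 0.019155.

0.0192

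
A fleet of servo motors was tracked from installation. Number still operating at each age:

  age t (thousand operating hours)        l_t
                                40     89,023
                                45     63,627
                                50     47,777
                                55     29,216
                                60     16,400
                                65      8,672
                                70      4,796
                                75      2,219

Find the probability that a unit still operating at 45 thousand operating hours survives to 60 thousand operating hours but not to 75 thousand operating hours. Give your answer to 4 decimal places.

This is the probability of reaching 60 but not 75, conditional on being operational at 45: (l_60 − l_75) / l_45.
= (16,400 − 2,219) / 63,627 = 14,181 / 63,627 = 0.222877.

0.2229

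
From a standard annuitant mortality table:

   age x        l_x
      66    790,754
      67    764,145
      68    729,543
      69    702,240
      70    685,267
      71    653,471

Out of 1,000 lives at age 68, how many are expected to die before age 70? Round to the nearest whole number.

61

The relevant probability is 1 − 685,267/729,543 = 0.060690.
Expected number = 1,000 × 0.060690 = 61.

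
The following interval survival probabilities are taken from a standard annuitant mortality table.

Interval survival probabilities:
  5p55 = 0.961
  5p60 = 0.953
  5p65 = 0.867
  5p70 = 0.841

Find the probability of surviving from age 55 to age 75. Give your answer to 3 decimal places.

20p55 = 0.961 × 0.953 × 0.867 × 0.841.
= 0.667777.

0.668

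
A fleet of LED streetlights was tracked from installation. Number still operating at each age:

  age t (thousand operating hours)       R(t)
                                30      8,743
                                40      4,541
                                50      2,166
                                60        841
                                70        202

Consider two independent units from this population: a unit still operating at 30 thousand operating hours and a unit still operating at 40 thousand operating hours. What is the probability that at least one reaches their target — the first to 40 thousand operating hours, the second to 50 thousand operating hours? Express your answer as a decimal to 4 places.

p₁ = R(40)/R(30) = 4,541/8,743 = 0.519387; p₂ = R(50)/R(40) = 2,166/4,541 = 0.476987.
P(at least one) = 1 − (1−p₁)(1−p₂) = 1 − 0.480613 × 0.523013 = 0.748633.

0.7486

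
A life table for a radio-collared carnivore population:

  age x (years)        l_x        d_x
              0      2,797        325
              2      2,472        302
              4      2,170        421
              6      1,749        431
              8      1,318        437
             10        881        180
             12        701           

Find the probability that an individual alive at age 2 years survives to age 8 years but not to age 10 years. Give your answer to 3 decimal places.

0.177

This is the probability of reaching 8 but not 10, conditional on being alive at 2: (l_8 − l_10) / l_2.
= (1,318 − 881) / 2,472 = 437 / 2,472 = 0.176780.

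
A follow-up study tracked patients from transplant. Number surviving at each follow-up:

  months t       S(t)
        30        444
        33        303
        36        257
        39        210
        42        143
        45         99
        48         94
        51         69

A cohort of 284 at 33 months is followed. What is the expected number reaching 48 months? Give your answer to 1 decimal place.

88.1

The relevant probability is 94/303 = 0.310231.
Expected number = 284 × 0.310231 = 88.1.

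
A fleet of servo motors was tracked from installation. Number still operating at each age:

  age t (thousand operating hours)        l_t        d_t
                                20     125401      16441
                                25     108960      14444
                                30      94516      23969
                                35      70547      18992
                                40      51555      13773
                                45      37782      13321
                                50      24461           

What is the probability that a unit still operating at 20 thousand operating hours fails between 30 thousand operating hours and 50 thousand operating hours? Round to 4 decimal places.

This is the probability of reaching 30 but not 50, conditional on being operational at 20: (l_30 − l_50) / l_20.
= (94516 − 24461) / 125401 = 70055 / 125401 = 0.558648.

0.5586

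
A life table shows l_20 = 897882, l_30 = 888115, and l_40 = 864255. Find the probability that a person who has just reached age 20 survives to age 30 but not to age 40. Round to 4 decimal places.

We want 10|10q20 = (l_30 − l_40)/l_20.
This is the probability of reaching 30 but not 40, conditional on being alive at 20: (l_30 − l_40) / l_20.
= (888115 − 864255) / 897882 = 23860 / 897882 = 0.026574.

0.0266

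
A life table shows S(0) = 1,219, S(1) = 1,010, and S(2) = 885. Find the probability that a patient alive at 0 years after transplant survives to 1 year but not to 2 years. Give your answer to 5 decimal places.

This is the probability of reaching 1 but not 2, conditional on being alive at 0: (S(1) − S(2)) / S(0).
= (1,010 − 885) / 1,219 = 125 / 1,219 = 0.102543.

0.10254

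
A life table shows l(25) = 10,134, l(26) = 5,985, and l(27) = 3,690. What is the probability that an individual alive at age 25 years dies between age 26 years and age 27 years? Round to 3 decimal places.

0.226

This is the probability of reaching 26 but not 27, conditional on being alive at 25: (l(26) − l(27)) / l(25).
= (5,985 − 3,690) / 10,134 = 2,295 / 10,134 = 0.226465.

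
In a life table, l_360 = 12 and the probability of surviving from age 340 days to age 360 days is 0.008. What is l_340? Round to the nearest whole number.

l_340 = l_360 / p = 12 / 0.008 = 1500.

1500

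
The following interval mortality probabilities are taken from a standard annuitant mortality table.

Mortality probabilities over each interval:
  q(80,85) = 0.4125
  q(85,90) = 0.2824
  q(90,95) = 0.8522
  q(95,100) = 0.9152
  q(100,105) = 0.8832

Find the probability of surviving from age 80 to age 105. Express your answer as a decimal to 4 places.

0.0006

The overall survival probability is (1 − 0.4125) × (1 − 0.2824) × (1 − 0.8522) × (1 − 0.9152) × (1 − 0.8832).
= 0.5875 × 0.7176 × 0.1478 × 0.0848 × 0.1168 = 0.000617.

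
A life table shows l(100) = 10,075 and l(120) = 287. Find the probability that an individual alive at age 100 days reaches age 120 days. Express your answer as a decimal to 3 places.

0.028

The conditional survival probability is l(120)/l(100) = 287/10,075 = 0.028486.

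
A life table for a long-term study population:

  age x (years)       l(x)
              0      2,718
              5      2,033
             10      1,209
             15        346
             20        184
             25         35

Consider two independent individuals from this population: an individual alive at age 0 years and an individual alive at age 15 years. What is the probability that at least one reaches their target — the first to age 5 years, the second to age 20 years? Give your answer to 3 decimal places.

p₁ = l(5)/l(0) = 2,033/2,718 = 0.747976; p₂ = l(20)/l(15) = 184/346 = 0.531792.
P(at least one) = 1 − (1−p₁)(1−p₂) = 1 − 0.252024 × 0.468208 = 0.882000.

0.882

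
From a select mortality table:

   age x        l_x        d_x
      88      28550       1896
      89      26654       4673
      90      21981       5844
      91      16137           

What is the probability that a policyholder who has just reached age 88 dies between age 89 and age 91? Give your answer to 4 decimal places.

We want 1|2q88 = (l_89 − l_91)/l_88.
This is the probability of reaching 89 but not 91, conditional on being alive at 88: (l_89 − l_91) / l_88.
= (26654 − 16137) / 28550 = 10517 / 28550 = 0.368371.

0.3684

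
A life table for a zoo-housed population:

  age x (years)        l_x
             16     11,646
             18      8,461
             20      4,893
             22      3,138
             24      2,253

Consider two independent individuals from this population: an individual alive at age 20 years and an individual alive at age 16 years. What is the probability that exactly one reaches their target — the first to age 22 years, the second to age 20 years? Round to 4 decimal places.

0.5226

p₁ = l_22/l_20 = 3,138/4,893 = 0.641324; p₂ = l_20/l_16 = 4,893/11,646 = 0.420144.
P(exactly one) = p₁(1−p₂) + (1−p₁)p₂ = 0.371876 + 0.150696 = 0.522571.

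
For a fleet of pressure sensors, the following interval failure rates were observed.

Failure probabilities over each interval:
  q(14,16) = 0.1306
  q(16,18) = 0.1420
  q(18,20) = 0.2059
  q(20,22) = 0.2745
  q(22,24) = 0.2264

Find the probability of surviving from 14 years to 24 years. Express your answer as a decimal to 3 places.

P(survive 14→24) = (1 − 0.1306) × (1 − 0.1420) × (1 − 0.2059) × (1 − 0.2745) × (1 − 0.2264).
= 0.8694 × 0.8580 × 0.7941 × 0.7255 × 0.7736 = 0.332457.

0.332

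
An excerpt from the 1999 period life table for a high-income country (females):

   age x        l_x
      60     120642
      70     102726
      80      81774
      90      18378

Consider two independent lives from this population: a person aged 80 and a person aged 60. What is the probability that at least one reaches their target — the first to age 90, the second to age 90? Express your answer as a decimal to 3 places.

p₁ = l_90/l_80 = 18378/81774 = 0.224741; p₂ = l_90/l_60 = 18378/120642 = 0.152335.
P(at least one) = 1 − (1−p₁)(1−p₂) = 1 − 0.775259 × 0.847665 = 0.342840.

0.343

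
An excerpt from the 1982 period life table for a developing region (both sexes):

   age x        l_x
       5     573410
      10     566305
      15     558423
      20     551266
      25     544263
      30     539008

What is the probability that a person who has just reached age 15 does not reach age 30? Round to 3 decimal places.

0.035

P(die before 30 | alive at 15) = 1 − l_30/l_15 = 1 − 539008/558423 = (19415)/558423 = 0.034768.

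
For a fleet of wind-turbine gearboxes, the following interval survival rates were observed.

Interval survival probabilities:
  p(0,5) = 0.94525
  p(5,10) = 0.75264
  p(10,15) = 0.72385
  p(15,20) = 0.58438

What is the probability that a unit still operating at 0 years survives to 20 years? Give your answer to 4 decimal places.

0.3009

The overall survival probability is 0.94525 × 0.75264 × 0.72385 × 0.58438.
= 0.300939.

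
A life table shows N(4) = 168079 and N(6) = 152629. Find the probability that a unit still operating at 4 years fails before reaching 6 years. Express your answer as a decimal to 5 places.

0.09192

P(fail before 6 | operational at 4) = 1 − N(6)/N(4) = 1 − 152629/168079 = (15450)/168079 = 0.091921.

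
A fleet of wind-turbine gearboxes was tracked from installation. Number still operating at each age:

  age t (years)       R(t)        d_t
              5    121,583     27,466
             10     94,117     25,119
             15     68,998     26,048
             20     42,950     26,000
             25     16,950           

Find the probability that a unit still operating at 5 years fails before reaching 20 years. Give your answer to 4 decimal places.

P(fail before 20 | operational at 5) = 1 − R(20)/R(5) = 1 − 42,950/121,583 = (78,633)/121,583 = 0.646743.

0.6467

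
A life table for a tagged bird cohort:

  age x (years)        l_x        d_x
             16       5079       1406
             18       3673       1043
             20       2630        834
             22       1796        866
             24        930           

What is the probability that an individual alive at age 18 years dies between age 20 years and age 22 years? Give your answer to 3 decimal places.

This is the probability of reaching 20 but not 22, conditional on being alive at 18: (l_20 − l_22) / l_18.
= (2630 − 1796) / 3673 = 834 / 3673 = 0.227062.

0.227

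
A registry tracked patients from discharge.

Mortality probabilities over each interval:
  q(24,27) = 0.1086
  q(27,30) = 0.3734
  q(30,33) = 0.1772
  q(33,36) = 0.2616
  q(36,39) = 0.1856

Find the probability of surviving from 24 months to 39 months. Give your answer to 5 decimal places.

Survival from 24 to 39 is the product of surviving each interval: (1 − 0.1086) × (1 − 0.3734) × (1 − 0.1772) × (1 − 0.2616) × (1 − 0.1856).
= 0.8914 × 0.6266 × 0.8228 × 0.7384 × 0.8144 = 0.276367.

0.27637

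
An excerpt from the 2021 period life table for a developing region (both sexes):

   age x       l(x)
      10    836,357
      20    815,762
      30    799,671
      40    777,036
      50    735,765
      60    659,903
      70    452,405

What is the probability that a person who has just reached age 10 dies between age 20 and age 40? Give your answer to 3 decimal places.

This is the probability of reaching 20 but not 40, conditional on being alive at 10: (l(20) − l(40)) / l(10).
= (815,762 − 777,036) / 836,357 = 38,726 / 836,357 = 0.046303.

0.046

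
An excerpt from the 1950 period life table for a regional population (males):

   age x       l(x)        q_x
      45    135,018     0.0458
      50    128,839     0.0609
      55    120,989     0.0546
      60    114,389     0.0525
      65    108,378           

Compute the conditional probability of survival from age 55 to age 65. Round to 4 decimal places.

0.8958

The conditional survival probability is l(65)/l(55) = 108,378/120,989 = 0.895767.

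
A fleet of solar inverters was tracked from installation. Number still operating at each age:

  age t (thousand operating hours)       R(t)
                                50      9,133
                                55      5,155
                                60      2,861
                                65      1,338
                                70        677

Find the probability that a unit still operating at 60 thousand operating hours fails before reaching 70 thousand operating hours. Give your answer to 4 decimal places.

P(fail before 70 | operational at 60) = 1 − R(70)/R(60) = 1 − 677/2,861 = (2,184)/2,861 = 0.763369.

0.7634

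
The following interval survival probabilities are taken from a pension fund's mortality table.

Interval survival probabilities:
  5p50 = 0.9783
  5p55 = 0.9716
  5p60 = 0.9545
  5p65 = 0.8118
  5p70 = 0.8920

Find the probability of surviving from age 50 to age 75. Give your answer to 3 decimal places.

0.657

The overall survival probability is 0.9783 × 0.9716 × 0.9545 × 0.8118 × 0.8920.
= 0.656976.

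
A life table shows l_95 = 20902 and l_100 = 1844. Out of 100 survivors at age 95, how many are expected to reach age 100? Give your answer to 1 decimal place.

8.8

The relevant probability is 1844/20902 = 0.088221.
Expected number = 100 × 0.088221 = 8.8.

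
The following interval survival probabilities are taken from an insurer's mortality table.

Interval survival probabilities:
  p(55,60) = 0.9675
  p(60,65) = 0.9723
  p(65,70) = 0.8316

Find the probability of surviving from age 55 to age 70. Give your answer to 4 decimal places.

P(survive 55→70) = 0.9675 × 0.9723 × 0.8316.
= 0.782286.

0.7823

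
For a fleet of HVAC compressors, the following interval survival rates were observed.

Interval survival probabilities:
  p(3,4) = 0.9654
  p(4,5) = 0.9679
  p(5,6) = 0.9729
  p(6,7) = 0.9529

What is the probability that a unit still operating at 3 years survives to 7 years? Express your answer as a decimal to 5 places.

P(survive 3→7) = 0.9654 × 0.9679 × 0.9729 × 0.9529.
= 0.866270.

0.86627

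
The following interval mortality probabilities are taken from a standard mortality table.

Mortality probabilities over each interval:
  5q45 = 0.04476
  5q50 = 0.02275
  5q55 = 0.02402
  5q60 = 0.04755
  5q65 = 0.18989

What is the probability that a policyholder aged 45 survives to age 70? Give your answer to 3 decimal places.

0.703

Survival from 45 to 70 is the product of surviving each interval: (1 − 0.04476) × (1 − 0.02275) × (1 − 0.02402) × (1 − 0.04755) × (1 − 0.18989).
= 0.95524 × 0.97725 × 0.97598 × 0.95245 × 0.81011 = 0.702984.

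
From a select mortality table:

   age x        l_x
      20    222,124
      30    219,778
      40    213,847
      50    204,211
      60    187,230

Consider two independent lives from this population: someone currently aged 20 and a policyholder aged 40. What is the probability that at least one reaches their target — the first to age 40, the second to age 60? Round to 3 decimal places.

0.995

p₁ = l_40/l_20 = 213,847/222,124 = 0.962737; p₂ = l_60/l_40 = 187,230/213,847 = 0.875533.
P(at least one) = 1 − (1−p₁)(1−p₂) = 1 − 0.037263 × 0.124467 = 0.995362.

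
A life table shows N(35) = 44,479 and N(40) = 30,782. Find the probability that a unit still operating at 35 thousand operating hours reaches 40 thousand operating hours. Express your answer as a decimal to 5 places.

0.69206

The conditional survival probability is N(40)/N(35) = 30,782/44,479 = 0.692057.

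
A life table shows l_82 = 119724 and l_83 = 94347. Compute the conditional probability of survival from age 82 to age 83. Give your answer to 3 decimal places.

We want 1p82 = l_83/l_82.
The conditional survival probability is l_83/l_82 = 94347/119724 = 0.788037.

0.788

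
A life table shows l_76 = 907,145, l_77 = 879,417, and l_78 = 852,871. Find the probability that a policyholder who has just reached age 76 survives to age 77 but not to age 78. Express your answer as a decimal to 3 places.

0.029

We want 1|1q76 = (l_77 − l_78)/l_76.
This is the probability of reaching 77 but not 78, conditional on being alive at 76: (l_77 − l_78) / l_76.
= (879,417 − 852,871) / 907,145 = 26,546 / 907,145 = 0.029263.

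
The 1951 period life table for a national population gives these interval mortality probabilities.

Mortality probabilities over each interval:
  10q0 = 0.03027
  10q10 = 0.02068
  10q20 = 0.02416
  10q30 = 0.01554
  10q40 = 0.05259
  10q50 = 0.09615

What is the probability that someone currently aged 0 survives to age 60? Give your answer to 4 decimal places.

Survival from 0 to 60 is the product of surviving each interval: (1 − 0.03027) × (1 − 0.02068) × (1 − 0.02416) × (1 − 0.01554) × (1 − 0.05259) × (1 − 0.09615).
= 0.96973 × 0.97932 × 0.97584 × 0.98446 × 0.94741 × 0.90385 = 0.781244.

0.7812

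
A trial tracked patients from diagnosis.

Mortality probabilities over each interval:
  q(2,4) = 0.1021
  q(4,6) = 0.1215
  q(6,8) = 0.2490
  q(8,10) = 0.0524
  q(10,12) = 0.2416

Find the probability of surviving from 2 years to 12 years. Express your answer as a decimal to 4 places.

P(survive 2→12) = (1 − 0.1021) × (1 − 0.1215) × (1 − 0.2490) × (1 − 0.0524) × (1 − 0.2416).
= 0.8979 × 0.8785 × 0.7510 × 0.9476 × 0.7584 = 0.425729.

0.4257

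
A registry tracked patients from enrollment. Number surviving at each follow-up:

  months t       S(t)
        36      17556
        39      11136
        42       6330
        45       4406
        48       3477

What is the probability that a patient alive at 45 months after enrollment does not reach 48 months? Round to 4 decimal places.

0.2108

P(die before 48 | alive at 45) = 1 − S(48)/S(45) = 1 − 3477/4406 = (929)/4406 = 0.210849.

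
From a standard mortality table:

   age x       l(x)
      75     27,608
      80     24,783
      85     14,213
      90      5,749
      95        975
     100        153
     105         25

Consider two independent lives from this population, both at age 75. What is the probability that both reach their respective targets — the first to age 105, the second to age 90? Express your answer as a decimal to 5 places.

p₁ = l(105)/l(75) = 25/27,608 = 0.000906; p₂ = l(90)/l(75) = 5,749/27,608 = 0.208237.
P(both) = p₁ × p₂ = 0.000906 × 0.208237 = 0.000189.

0.00019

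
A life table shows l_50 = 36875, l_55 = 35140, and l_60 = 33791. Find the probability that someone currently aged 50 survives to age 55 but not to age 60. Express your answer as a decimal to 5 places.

0.03658

We want 5|5q50 = (l_55 − l_60)/l_50.
This is the probability of reaching 55 but not 60, conditional on being alive at 50: (l_55 − l_60) / l_50.
= (35140 − 33791) / 36875 = 1349 / 36875 = 0.036583.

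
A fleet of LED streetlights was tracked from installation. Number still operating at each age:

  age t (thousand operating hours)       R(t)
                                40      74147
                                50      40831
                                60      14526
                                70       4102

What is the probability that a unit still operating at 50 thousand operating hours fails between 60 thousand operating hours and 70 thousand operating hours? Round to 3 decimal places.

0.255

This is the probability of reaching 60 but not 70, conditional on being operational at 50: (R(60) − R(70)) / R(50).
= (14526 − 4102) / 40831 = 10424 / 40831 = 0.255296.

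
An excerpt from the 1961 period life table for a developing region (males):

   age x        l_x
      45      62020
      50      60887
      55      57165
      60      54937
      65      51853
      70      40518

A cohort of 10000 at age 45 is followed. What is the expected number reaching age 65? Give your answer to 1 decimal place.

8360.7

The relevant probability is 51853/62020 = 0.836069.
Expected number = 10000 × 0.836069 = 8360.7.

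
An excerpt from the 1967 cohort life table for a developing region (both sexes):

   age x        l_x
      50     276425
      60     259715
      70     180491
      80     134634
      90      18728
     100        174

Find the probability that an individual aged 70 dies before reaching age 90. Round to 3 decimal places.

P(die before 90 | alive at 70) = 1 − l_90/l_70 = 1 − 18728/180491 = (161763)/180491 = 0.896239.

0.896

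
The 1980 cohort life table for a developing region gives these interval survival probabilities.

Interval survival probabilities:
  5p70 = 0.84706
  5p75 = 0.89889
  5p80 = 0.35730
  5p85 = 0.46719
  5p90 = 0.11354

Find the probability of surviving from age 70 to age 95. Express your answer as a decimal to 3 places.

Chaining the interval survival probabilities: 0.84706 × 0.89889 × 0.35730 × 0.46719 × 0.11354.
= 0.014431.

0.014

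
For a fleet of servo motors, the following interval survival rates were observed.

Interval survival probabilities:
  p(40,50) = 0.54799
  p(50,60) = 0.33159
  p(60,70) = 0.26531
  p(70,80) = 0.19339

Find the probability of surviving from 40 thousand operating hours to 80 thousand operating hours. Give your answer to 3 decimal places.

0.009

Survival from 40 to 80 is the product of surviving each interval: 0.54799 × 0.33159 × 0.26531 × 0.19339.
= 0.009323.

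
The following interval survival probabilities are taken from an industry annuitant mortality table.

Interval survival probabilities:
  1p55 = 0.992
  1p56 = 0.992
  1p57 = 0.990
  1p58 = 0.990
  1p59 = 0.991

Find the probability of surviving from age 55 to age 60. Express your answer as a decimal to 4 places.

The overall survival probability is 0.992 × 0.992 × 0.990 × 0.990 × 0.991.
= 0.955801.

0.9558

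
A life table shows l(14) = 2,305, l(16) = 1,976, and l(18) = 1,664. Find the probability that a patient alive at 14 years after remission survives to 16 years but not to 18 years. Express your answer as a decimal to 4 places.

0.1354

This is the probability of reaching 16 but not 18, conditional on being alive at 14: (l(16) − l(18)) / l(14).
= (1,976 − 1,664) / 2,305 = 312 / 2,305 = 0.135358.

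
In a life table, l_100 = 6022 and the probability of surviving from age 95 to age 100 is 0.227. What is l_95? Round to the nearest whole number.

26529

l_95 = l_100 / p = 6022 / 0.227 = 26529.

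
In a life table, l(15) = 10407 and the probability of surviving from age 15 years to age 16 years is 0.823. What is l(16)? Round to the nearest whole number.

8565

l(16) = l(15) × p = 10407 × 0.823 = 8565.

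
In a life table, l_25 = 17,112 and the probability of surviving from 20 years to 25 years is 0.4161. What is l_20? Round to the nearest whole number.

l_20 = l_25 / p = 17,112 / 0.4161 = 41125.

41125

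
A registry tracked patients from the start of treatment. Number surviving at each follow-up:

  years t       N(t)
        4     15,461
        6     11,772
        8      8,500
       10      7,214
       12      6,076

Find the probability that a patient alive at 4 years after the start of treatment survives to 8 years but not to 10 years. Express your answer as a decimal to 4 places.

This is the probability of reaching 8 but not 10, conditional on being alive at 4: (N(8) − N(10)) / N(4).
= (8,500 − 7,214) / 15,461 = 1,286 / 15,461 = 0.083177.

0.0832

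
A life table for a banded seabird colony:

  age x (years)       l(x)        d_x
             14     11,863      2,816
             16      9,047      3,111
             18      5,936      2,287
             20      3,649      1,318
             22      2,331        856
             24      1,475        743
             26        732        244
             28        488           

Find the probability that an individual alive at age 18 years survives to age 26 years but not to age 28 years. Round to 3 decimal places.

This is the probability of reaching 26 but not 28, conditional on being alive at 18: (l(26) − l(28)) / l(18).
= (732 − 488) / 5,936 = 244 / 5,936 = 0.041105.

0.041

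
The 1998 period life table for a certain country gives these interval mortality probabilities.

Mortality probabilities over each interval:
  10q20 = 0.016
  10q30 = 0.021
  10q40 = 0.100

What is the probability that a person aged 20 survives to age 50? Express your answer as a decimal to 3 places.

0.867

Chaining the interval survival probabilities: (1 − 0.016) × (1 − 0.021) × (1 − 0.100).
= 0.984 × 0.979 × 0.900 = 0.867002.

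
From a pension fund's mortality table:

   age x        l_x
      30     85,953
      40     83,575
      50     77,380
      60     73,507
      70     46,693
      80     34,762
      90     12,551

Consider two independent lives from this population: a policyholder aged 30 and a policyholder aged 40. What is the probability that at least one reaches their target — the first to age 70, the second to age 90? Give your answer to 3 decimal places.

0.612

p₁ = l_70/l_30 = 46,693/85,953 = 0.543239; p₂ = l_90/l_40 = 12,551/83,575 = 0.150176.
P(at least one) = 1 − (1−p₁)(1−p₂) = 1 − 0.456761 × 0.849824 = 0.611834.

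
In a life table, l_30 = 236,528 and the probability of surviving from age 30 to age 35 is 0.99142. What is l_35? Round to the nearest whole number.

234499

l_35 = l_30 × p = 236,528 × 0.99142 = 234499.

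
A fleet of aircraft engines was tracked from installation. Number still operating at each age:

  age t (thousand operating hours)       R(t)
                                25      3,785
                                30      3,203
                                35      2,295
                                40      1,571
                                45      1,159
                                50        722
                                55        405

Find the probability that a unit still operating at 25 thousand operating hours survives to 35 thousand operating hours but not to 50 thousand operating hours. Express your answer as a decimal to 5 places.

0.41559

This is the probability of reaching 35 but not 50, conditional on being operational at 25: (R(35) − R(50)) / R(25).
= (2,295 − 722) / 3,785 = 1,573 / 3,785 = 0.415588.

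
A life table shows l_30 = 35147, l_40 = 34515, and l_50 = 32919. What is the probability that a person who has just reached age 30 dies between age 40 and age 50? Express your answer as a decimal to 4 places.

We want 10|10q30 = (l_40 − l_50)/l_30.
This is the probability of reaching 40 but not 50, conditional on being alive at 30: (l_40 − l_50) / l_30.
= (34515 − 32919) / 35147 = 1596 / 35147 = 0.045409.

0.0454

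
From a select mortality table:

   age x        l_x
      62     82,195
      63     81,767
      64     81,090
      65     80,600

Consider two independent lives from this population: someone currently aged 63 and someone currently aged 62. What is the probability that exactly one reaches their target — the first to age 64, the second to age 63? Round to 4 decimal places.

p₁ = l_64/l_63 = 81,090/81,767 = 0.991720; p₂ = l_63/l_62 = 81,767/82,195 = 0.994793.
P(exactly one) = p₁(1−p₂) + (1−p₁)p₂ = 0.005164 + 0.008237 = 0.013401.

0.0134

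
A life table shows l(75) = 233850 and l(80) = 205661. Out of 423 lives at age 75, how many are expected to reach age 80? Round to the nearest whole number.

372

The relevant probability is 205661/233850 = 0.879457.
Expected number = 423 × 0.879457 = 372.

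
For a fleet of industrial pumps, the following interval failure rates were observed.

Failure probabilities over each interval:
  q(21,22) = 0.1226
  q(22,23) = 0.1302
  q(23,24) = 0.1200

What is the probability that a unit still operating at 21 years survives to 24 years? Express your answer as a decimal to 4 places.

0.6716

Chaining the interval survival probabilities: (1 − 0.1226) × (1 − 0.1302) × (1 − 0.1200).
= 0.8774 × 0.8698 × 0.8800 = 0.671583.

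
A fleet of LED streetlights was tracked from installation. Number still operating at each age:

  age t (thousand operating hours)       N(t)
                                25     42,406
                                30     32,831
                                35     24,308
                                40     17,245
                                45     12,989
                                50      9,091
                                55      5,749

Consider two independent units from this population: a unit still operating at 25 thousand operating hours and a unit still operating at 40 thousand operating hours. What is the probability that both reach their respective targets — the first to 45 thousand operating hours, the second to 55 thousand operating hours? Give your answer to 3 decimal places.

p₁ = N(45)/N(25) = 12,989/42,406 = 0.306301; p₂ = N(55)/N(40) = 5,749/17,245 = 0.333372.
P(both) = p₁ × p₂ = 0.306301 × 0.333372 = 0.102112.

0.102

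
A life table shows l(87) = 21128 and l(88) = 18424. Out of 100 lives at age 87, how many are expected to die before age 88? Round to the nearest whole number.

The relevant probability is 1 − 18424/21128 = 0.127982.
Expected number = 100 × 0.127982 = 13.

13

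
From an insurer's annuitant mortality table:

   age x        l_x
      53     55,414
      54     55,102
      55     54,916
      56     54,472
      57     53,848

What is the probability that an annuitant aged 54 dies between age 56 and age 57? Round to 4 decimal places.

We want 2|1q54 = (l_56 − l_57)/l_54.
This is the probability of reaching 56 but not 57, conditional on being alive at 54: (l_56 − l_57) / l_54.
= (54,472 − 53,848) / 55,102 = 624 / 55,102 = 0.011324.

0.0113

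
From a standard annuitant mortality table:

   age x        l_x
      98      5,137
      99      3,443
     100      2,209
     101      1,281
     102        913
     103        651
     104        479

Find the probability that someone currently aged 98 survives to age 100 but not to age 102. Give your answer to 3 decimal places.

We want 2|2q98 = (l_100 − l_102)/l_98.
This is the probability of reaching 100 but not 102, conditional on being alive at 98: (l_100 − l_102) / l_98.
= (2,209 − 913) / 5,137 = 1,296 / 5,137 = 0.252287.

0.252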